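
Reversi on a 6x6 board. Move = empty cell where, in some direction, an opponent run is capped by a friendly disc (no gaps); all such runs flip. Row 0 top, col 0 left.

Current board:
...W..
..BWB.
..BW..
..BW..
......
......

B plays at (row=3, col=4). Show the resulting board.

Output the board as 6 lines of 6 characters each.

Answer: ...W..
..BWB.
..BB..
..BBB.
......
......

Derivation:
Place B at (3,4); scan 8 dirs for brackets.
Dir NW: opp run (2,3) capped by B -> flip
Dir N: first cell '.' (not opp) -> no flip
Dir NE: first cell '.' (not opp) -> no flip
Dir W: opp run (3,3) capped by B -> flip
Dir E: first cell '.' (not opp) -> no flip
Dir SW: first cell '.' (not opp) -> no flip
Dir S: first cell '.' (not opp) -> no flip
Dir SE: first cell '.' (not opp) -> no flip
All flips: (2,3) (3,3)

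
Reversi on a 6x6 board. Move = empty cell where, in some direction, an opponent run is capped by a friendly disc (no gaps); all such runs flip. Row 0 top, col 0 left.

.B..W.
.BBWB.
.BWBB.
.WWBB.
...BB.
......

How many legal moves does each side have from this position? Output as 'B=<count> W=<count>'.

Answer: B=5 W=11

Derivation:
-- B to move --
(0,2): flips 1 -> legal
(0,3): flips 1 -> legal
(0,5): no bracket -> illegal
(1,5): no bracket -> illegal
(2,0): no bracket -> illegal
(3,0): flips 2 -> legal
(4,0): no bracket -> illegal
(4,1): flips 2 -> legal
(4,2): flips 2 -> legal
B mobility = 5
-- W to move --
(0,0): flips 1 -> legal
(0,2): flips 1 -> legal
(0,3): no bracket -> illegal
(0,5): flips 2 -> legal
(1,0): flips 3 -> legal
(1,5): flips 1 -> legal
(2,0): flips 1 -> legal
(2,5): flips 2 -> legal
(3,0): no bracket -> illegal
(3,5): flips 3 -> legal
(4,2): no bracket -> illegal
(4,5): no bracket -> illegal
(5,2): no bracket -> illegal
(5,3): flips 3 -> legal
(5,4): flips 5 -> legal
(5,5): flips 2 -> legal
W mobility = 11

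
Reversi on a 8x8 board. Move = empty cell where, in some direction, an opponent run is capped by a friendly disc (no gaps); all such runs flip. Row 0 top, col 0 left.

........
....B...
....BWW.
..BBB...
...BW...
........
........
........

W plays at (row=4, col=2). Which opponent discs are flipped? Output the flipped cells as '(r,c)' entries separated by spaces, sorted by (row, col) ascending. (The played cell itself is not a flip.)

Answer: (4,3)

Derivation:
Dir NW: first cell '.' (not opp) -> no flip
Dir N: opp run (3,2), next='.' -> no flip
Dir NE: opp run (3,3) (2,4), next='.' -> no flip
Dir W: first cell '.' (not opp) -> no flip
Dir E: opp run (4,3) capped by W -> flip
Dir SW: first cell '.' (not opp) -> no flip
Dir S: first cell '.' (not opp) -> no flip
Dir SE: first cell '.' (not opp) -> no flip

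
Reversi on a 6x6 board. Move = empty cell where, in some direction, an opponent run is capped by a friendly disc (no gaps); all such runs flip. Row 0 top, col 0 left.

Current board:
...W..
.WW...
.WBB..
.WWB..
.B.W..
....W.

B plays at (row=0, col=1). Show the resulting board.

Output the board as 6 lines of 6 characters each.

Answer: .B.W..
.BB...
.BBB..
.BWB..
.B.W..
....W.

Derivation:
Place B at (0,1); scan 8 dirs for brackets.
Dir NW: edge -> no flip
Dir N: edge -> no flip
Dir NE: edge -> no flip
Dir W: first cell '.' (not opp) -> no flip
Dir E: first cell '.' (not opp) -> no flip
Dir SW: first cell '.' (not opp) -> no flip
Dir S: opp run (1,1) (2,1) (3,1) capped by B -> flip
Dir SE: opp run (1,2) capped by B -> flip
All flips: (1,1) (1,2) (2,1) (3,1)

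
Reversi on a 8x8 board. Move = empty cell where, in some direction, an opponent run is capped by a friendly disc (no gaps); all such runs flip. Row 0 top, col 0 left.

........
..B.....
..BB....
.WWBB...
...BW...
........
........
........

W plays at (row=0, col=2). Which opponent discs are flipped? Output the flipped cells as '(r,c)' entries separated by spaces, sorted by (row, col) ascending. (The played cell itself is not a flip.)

Answer: (1,2) (2,2)

Derivation:
Dir NW: edge -> no flip
Dir N: edge -> no flip
Dir NE: edge -> no flip
Dir W: first cell '.' (not opp) -> no flip
Dir E: first cell '.' (not opp) -> no flip
Dir SW: first cell '.' (not opp) -> no flip
Dir S: opp run (1,2) (2,2) capped by W -> flip
Dir SE: first cell '.' (not opp) -> no flip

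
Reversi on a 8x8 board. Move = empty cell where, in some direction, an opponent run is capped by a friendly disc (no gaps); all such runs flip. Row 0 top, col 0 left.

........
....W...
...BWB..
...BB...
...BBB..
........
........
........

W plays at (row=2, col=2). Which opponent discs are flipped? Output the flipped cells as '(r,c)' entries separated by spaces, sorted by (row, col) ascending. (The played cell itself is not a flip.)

Dir NW: first cell '.' (not opp) -> no flip
Dir N: first cell '.' (not opp) -> no flip
Dir NE: first cell '.' (not opp) -> no flip
Dir W: first cell '.' (not opp) -> no flip
Dir E: opp run (2,3) capped by W -> flip
Dir SW: first cell '.' (not opp) -> no flip
Dir S: first cell '.' (not opp) -> no flip
Dir SE: opp run (3,3) (4,4), next='.' -> no flip

Answer: (2,3)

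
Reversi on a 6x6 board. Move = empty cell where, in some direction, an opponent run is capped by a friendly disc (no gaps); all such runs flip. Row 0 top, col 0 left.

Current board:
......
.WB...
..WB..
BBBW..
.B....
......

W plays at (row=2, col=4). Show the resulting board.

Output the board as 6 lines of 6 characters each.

Place W at (2,4); scan 8 dirs for brackets.
Dir NW: first cell '.' (not opp) -> no flip
Dir N: first cell '.' (not opp) -> no flip
Dir NE: first cell '.' (not opp) -> no flip
Dir W: opp run (2,3) capped by W -> flip
Dir E: first cell '.' (not opp) -> no flip
Dir SW: first cell 'W' (not opp) -> no flip
Dir S: first cell '.' (not opp) -> no flip
Dir SE: first cell '.' (not opp) -> no flip
All flips: (2,3)

Answer: ......
.WB...
..WWW.
BBBW..
.B....
......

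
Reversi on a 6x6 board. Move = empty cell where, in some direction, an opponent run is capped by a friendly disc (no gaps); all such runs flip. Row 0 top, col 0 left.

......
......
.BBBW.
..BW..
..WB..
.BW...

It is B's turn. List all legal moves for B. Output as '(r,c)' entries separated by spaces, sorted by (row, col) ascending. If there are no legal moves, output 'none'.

Answer: (1,5) (2,5) (3,4) (4,1) (4,4) (5,3)

Derivation:
(1,3): no bracket -> illegal
(1,4): no bracket -> illegal
(1,5): flips 3 -> legal
(2,5): flips 1 -> legal
(3,1): no bracket -> illegal
(3,4): flips 1 -> legal
(3,5): no bracket -> illegal
(4,1): flips 1 -> legal
(4,4): flips 1 -> legal
(5,3): flips 1 -> legal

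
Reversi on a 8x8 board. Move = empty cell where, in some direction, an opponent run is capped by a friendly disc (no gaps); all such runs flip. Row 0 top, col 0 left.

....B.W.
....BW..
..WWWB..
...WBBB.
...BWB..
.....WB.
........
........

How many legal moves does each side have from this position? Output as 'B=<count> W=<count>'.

Answer: B=10 W=9

Derivation:
-- B to move --
(0,5): flips 1 -> legal
(0,7): no bracket -> illegal
(1,1): no bracket -> illegal
(1,2): flips 1 -> legal
(1,3): flips 3 -> legal
(1,6): flips 1 -> legal
(1,7): no bracket -> illegal
(2,1): flips 3 -> legal
(2,6): flips 1 -> legal
(3,1): no bracket -> illegal
(3,2): flips 2 -> legal
(4,2): no bracket -> illegal
(4,6): no bracket -> illegal
(5,3): flips 1 -> legal
(5,4): flips 2 -> legal
(6,4): no bracket -> illegal
(6,5): flips 1 -> legal
(6,6): no bracket -> illegal
B mobility = 10
-- W to move --
(0,3): no bracket -> illegal
(0,5): flips 1 -> legal
(1,3): flips 1 -> legal
(1,6): no bracket -> illegal
(2,6): flips 2 -> legal
(2,7): no bracket -> illegal
(3,2): no bracket -> illegal
(3,7): flips 3 -> legal
(4,2): flips 1 -> legal
(4,6): flips 2 -> legal
(4,7): no bracket -> illegal
(5,2): no bracket -> illegal
(5,3): flips 1 -> legal
(5,4): no bracket -> illegal
(5,7): flips 1 -> legal
(6,5): no bracket -> illegal
(6,6): no bracket -> illegal
(6,7): flips 3 -> legal
W mobility = 9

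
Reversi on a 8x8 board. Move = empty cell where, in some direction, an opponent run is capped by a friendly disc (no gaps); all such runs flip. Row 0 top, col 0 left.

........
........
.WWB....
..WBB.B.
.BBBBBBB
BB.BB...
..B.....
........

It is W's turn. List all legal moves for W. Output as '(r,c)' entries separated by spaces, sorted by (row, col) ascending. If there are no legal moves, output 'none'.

Answer: (1,4) (2,4) (3,5) (5,2) (5,5) (6,5)

Derivation:
(1,2): no bracket -> illegal
(1,3): no bracket -> illegal
(1,4): flips 1 -> legal
(2,4): flips 1 -> legal
(2,5): no bracket -> illegal
(2,6): no bracket -> illegal
(2,7): no bracket -> illegal
(3,0): no bracket -> illegal
(3,1): no bracket -> illegal
(3,5): flips 2 -> legal
(3,7): no bracket -> illegal
(4,0): no bracket -> illegal
(5,2): flips 1 -> legal
(5,5): flips 2 -> legal
(5,6): no bracket -> illegal
(5,7): no bracket -> illegal
(6,0): no bracket -> illegal
(6,1): no bracket -> illegal
(6,3): no bracket -> illegal
(6,4): no bracket -> illegal
(6,5): flips 2 -> legal
(7,1): no bracket -> illegal
(7,2): no bracket -> illegal
(7,3): no bracket -> illegal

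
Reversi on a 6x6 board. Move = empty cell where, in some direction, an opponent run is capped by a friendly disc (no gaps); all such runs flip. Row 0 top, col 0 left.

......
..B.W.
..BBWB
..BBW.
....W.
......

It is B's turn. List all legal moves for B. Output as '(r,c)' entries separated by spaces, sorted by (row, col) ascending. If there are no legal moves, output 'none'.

(0,3): flips 1 -> legal
(0,4): no bracket -> illegal
(0,5): flips 1 -> legal
(1,3): no bracket -> illegal
(1,5): flips 1 -> legal
(3,5): flips 1 -> legal
(4,3): flips 1 -> legal
(4,5): flips 1 -> legal
(5,3): no bracket -> illegal
(5,4): no bracket -> illegal
(5,5): flips 1 -> legal

Answer: (0,3) (0,5) (1,5) (3,5) (4,3) (4,5) (5,5)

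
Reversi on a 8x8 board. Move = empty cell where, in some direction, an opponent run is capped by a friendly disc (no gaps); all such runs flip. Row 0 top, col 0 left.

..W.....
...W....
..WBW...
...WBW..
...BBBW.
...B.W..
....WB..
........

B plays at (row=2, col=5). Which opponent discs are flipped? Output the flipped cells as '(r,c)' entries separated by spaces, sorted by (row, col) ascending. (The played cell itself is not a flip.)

Answer: (2,4) (3,5)

Derivation:
Dir NW: first cell '.' (not opp) -> no flip
Dir N: first cell '.' (not opp) -> no flip
Dir NE: first cell '.' (not opp) -> no flip
Dir W: opp run (2,4) capped by B -> flip
Dir E: first cell '.' (not opp) -> no flip
Dir SW: first cell 'B' (not opp) -> no flip
Dir S: opp run (3,5) capped by B -> flip
Dir SE: first cell '.' (not opp) -> no flip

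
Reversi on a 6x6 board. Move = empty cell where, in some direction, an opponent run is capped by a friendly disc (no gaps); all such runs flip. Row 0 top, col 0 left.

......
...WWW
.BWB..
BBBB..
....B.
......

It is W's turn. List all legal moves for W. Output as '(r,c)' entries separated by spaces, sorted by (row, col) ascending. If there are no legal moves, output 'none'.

(1,0): no bracket -> illegal
(1,1): no bracket -> illegal
(1,2): no bracket -> illegal
(2,0): flips 1 -> legal
(2,4): flips 1 -> legal
(3,4): no bracket -> illegal
(3,5): no bracket -> illegal
(4,0): flips 1 -> legal
(4,1): flips 2 -> legal
(4,2): flips 1 -> legal
(4,3): flips 2 -> legal
(4,5): no bracket -> illegal
(5,3): no bracket -> illegal
(5,4): no bracket -> illegal
(5,5): flips 2 -> legal

Answer: (2,0) (2,4) (4,0) (4,1) (4,2) (4,3) (5,5)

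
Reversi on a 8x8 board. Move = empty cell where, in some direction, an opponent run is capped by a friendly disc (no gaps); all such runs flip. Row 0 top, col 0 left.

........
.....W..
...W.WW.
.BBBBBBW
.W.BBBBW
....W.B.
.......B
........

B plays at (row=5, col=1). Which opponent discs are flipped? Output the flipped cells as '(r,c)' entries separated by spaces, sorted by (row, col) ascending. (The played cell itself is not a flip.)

Dir NW: first cell '.' (not opp) -> no flip
Dir N: opp run (4,1) capped by B -> flip
Dir NE: first cell '.' (not opp) -> no flip
Dir W: first cell '.' (not opp) -> no flip
Dir E: first cell '.' (not opp) -> no flip
Dir SW: first cell '.' (not opp) -> no flip
Dir S: first cell '.' (not opp) -> no flip
Dir SE: first cell '.' (not opp) -> no flip

Answer: (4,1)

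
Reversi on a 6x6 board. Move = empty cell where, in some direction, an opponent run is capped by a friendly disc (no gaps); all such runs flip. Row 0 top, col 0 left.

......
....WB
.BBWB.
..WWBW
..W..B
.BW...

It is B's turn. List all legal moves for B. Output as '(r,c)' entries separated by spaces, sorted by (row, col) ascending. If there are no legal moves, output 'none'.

(0,3): no bracket -> illegal
(0,4): flips 1 -> legal
(0,5): no bracket -> illegal
(1,2): flips 1 -> legal
(1,3): flips 1 -> legal
(2,5): flips 1 -> legal
(3,1): flips 2 -> legal
(4,1): no bracket -> illegal
(4,3): flips 1 -> legal
(4,4): flips 1 -> legal
(5,3): flips 1 -> legal

Answer: (0,4) (1,2) (1,3) (2,5) (3,1) (4,3) (4,4) (5,3)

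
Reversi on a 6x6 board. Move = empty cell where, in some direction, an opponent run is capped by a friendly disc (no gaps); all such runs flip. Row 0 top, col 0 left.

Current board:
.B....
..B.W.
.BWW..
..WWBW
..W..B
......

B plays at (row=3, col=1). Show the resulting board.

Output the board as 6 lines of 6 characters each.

Answer: .B....
..B.W.
.BWW..
.BBBBW
..W..B
......

Derivation:
Place B at (3,1); scan 8 dirs for brackets.
Dir NW: first cell '.' (not opp) -> no flip
Dir N: first cell 'B' (not opp) -> no flip
Dir NE: opp run (2,2), next='.' -> no flip
Dir W: first cell '.' (not opp) -> no flip
Dir E: opp run (3,2) (3,3) capped by B -> flip
Dir SW: first cell '.' (not opp) -> no flip
Dir S: first cell '.' (not opp) -> no flip
Dir SE: opp run (4,2), next='.' -> no flip
All flips: (3,2) (3,3)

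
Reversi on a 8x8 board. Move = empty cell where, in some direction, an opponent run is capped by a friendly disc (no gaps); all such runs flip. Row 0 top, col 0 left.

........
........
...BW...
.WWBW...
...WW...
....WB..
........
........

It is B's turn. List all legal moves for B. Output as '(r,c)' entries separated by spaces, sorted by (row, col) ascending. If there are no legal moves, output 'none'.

Answer: (1,5) (2,5) (3,0) (3,5) (4,1) (4,5) (5,3)

Derivation:
(1,3): no bracket -> illegal
(1,4): no bracket -> illegal
(1,5): flips 1 -> legal
(2,0): no bracket -> illegal
(2,1): no bracket -> illegal
(2,2): no bracket -> illegal
(2,5): flips 1 -> legal
(3,0): flips 2 -> legal
(3,5): flips 1 -> legal
(4,0): no bracket -> illegal
(4,1): flips 1 -> legal
(4,2): no bracket -> illegal
(4,5): flips 1 -> legal
(5,2): no bracket -> illegal
(5,3): flips 2 -> legal
(6,3): no bracket -> illegal
(6,4): no bracket -> illegal
(6,5): no bracket -> illegal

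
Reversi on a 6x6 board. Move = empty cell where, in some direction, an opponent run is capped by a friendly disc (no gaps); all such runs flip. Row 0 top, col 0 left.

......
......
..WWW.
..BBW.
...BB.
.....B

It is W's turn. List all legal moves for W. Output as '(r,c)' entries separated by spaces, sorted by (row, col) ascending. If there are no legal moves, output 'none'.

(2,1): no bracket -> illegal
(3,1): flips 2 -> legal
(3,5): no bracket -> illegal
(4,1): flips 1 -> legal
(4,2): flips 2 -> legal
(4,5): no bracket -> illegal
(5,2): flips 1 -> legal
(5,3): flips 2 -> legal
(5,4): flips 1 -> legal

Answer: (3,1) (4,1) (4,2) (5,2) (5,3) (5,4)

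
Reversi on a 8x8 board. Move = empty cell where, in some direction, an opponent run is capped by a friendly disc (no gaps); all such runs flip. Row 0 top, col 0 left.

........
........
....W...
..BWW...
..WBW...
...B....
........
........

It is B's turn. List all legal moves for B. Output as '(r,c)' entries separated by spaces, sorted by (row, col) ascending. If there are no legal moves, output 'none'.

(1,3): no bracket -> illegal
(1,4): no bracket -> illegal
(1,5): no bracket -> illegal
(2,2): no bracket -> illegal
(2,3): flips 1 -> legal
(2,5): flips 1 -> legal
(3,1): flips 1 -> legal
(3,5): flips 3 -> legal
(4,1): flips 1 -> legal
(4,5): flips 1 -> legal
(5,1): no bracket -> illegal
(5,2): flips 1 -> legal
(5,4): no bracket -> illegal
(5,5): no bracket -> illegal

Answer: (2,3) (2,5) (3,1) (3,5) (4,1) (4,5) (5,2)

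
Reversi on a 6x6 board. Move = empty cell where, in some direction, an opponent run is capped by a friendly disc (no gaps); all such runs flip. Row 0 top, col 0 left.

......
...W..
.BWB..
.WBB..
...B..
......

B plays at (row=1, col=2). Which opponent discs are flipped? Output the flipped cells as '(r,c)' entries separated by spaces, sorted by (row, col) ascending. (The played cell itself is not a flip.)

Dir NW: first cell '.' (not opp) -> no flip
Dir N: first cell '.' (not opp) -> no flip
Dir NE: first cell '.' (not opp) -> no flip
Dir W: first cell '.' (not opp) -> no flip
Dir E: opp run (1,3), next='.' -> no flip
Dir SW: first cell 'B' (not opp) -> no flip
Dir S: opp run (2,2) capped by B -> flip
Dir SE: first cell 'B' (not opp) -> no flip

Answer: (2,2)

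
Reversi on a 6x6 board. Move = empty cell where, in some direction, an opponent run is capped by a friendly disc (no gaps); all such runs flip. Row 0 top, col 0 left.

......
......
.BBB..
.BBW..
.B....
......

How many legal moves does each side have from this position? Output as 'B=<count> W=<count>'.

Answer: B=3 W=3

Derivation:
-- B to move --
(2,4): no bracket -> illegal
(3,4): flips 1 -> legal
(4,2): no bracket -> illegal
(4,3): flips 1 -> legal
(4,4): flips 1 -> legal
B mobility = 3
-- W to move --
(1,0): no bracket -> illegal
(1,1): flips 1 -> legal
(1,2): no bracket -> illegal
(1,3): flips 1 -> legal
(1,4): no bracket -> illegal
(2,0): no bracket -> illegal
(2,4): no bracket -> illegal
(3,0): flips 2 -> legal
(3,4): no bracket -> illegal
(4,0): no bracket -> illegal
(4,2): no bracket -> illegal
(4,3): no bracket -> illegal
(5,0): no bracket -> illegal
(5,1): no bracket -> illegal
(5,2): no bracket -> illegal
W mobility = 3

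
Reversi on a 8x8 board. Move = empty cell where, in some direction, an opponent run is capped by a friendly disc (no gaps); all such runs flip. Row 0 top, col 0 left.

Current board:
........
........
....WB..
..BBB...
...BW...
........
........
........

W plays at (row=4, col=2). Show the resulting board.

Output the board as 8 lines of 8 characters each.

Place W at (4,2); scan 8 dirs for brackets.
Dir NW: first cell '.' (not opp) -> no flip
Dir N: opp run (3,2), next='.' -> no flip
Dir NE: opp run (3,3) capped by W -> flip
Dir W: first cell '.' (not opp) -> no flip
Dir E: opp run (4,3) capped by W -> flip
Dir SW: first cell '.' (not opp) -> no flip
Dir S: first cell '.' (not opp) -> no flip
Dir SE: first cell '.' (not opp) -> no flip
All flips: (3,3) (4,3)

Answer: ........
........
....WB..
..BWB...
..WWW...
........
........
........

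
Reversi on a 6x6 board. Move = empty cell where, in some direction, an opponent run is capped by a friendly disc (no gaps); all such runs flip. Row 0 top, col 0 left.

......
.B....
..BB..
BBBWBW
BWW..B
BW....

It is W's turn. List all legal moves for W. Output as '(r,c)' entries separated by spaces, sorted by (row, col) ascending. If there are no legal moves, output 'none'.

(0,0): flips 2 -> legal
(0,1): no bracket -> illegal
(0,2): no bracket -> illegal
(1,0): no bracket -> illegal
(1,2): flips 2 -> legal
(1,3): flips 1 -> legal
(1,4): flips 2 -> legal
(2,0): flips 1 -> legal
(2,1): flips 1 -> legal
(2,4): no bracket -> illegal
(2,5): no bracket -> illegal
(4,3): no bracket -> illegal
(4,4): no bracket -> illegal
(5,4): no bracket -> illegal
(5,5): flips 1 -> legal

Answer: (0,0) (1,2) (1,3) (1,4) (2,0) (2,1) (5,5)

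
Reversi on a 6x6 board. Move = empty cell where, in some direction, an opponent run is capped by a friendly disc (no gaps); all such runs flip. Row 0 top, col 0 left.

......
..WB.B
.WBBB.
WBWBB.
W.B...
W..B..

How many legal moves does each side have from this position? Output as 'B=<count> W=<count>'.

-- B to move --
(0,1): flips 1 -> legal
(0,2): flips 1 -> legal
(0,3): no bracket -> illegal
(1,0): no bracket -> illegal
(1,1): flips 2 -> legal
(2,0): flips 1 -> legal
(4,1): flips 1 -> legal
(4,3): no bracket -> illegal
(5,1): no bracket -> illegal
B mobility = 5
-- W to move --
(0,2): no bracket -> illegal
(0,3): no bracket -> illegal
(0,4): flips 3 -> legal
(0,5): no bracket -> illegal
(1,1): no bracket -> illegal
(1,4): flips 2 -> legal
(2,0): no bracket -> illegal
(2,5): flips 3 -> legal
(3,5): flips 2 -> legal
(4,1): flips 1 -> legal
(4,3): no bracket -> illegal
(4,4): no bracket -> illegal
(4,5): flips 2 -> legal
(5,1): no bracket -> illegal
(5,2): flips 1 -> legal
(5,4): no bracket -> illegal
W mobility = 7

Answer: B=5 W=7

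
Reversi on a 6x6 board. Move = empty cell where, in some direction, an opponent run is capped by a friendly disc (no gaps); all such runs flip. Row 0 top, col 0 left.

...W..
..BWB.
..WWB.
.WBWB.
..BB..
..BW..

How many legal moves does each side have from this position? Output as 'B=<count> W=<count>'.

-- B to move --
(0,2): flips 1 -> legal
(0,4): no bracket -> illegal
(1,1): no bracket -> illegal
(2,0): flips 1 -> legal
(2,1): flips 2 -> legal
(3,0): flips 1 -> legal
(4,0): no bracket -> illegal
(4,1): no bracket -> illegal
(4,4): no bracket -> illegal
(5,4): flips 1 -> legal
B mobility = 5
-- W to move --
(0,1): flips 1 -> legal
(0,2): flips 1 -> legal
(0,4): no bracket -> illegal
(0,5): flips 1 -> legal
(1,1): flips 1 -> legal
(1,5): flips 2 -> legal
(2,1): flips 1 -> legal
(2,5): flips 2 -> legal
(3,5): flips 2 -> legal
(4,1): flips 1 -> legal
(4,4): no bracket -> illegal
(4,5): flips 1 -> legal
(5,1): flips 2 -> legal
(5,4): no bracket -> illegal
W mobility = 11

Answer: B=5 W=11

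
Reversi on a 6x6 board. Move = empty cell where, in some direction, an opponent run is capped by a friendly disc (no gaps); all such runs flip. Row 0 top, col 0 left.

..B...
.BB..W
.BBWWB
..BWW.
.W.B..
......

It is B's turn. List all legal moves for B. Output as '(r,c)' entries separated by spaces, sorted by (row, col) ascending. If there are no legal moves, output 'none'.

Answer: (0,5) (1,3) (1,4) (3,5) (4,4) (4,5) (5,0)

Derivation:
(0,4): no bracket -> illegal
(0,5): flips 1 -> legal
(1,3): flips 2 -> legal
(1,4): flips 1 -> legal
(3,0): no bracket -> illegal
(3,1): no bracket -> illegal
(3,5): flips 2 -> legal
(4,0): no bracket -> illegal
(4,2): no bracket -> illegal
(4,4): flips 1 -> legal
(4,5): flips 2 -> legal
(5,0): flips 1 -> legal
(5,1): no bracket -> illegal
(5,2): no bracket -> illegal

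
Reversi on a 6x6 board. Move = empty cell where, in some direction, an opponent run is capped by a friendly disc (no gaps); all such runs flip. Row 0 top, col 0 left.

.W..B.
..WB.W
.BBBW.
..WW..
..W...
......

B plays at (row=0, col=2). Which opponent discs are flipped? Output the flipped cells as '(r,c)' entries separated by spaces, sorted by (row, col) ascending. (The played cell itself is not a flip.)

Dir NW: edge -> no flip
Dir N: edge -> no flip
Dir NE: edge -> no flip
Dir W: opp run (0,1), next='.' -> no flip
Dir E: first cell '.' (not opp) -> no flip
Dir SW: first cell '.' (not opp) -> no flip
Dir S: opp run (1,2) capped by B -> flip
Dir SE: first cell 'B' (not opp) -> no flip

Answer: (1,2)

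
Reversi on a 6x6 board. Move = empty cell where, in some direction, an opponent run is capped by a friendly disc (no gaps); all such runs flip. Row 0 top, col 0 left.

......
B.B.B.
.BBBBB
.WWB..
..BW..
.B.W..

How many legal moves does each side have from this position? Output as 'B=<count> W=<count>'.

Answer: B=6 W=7

Derivation:
-- B to move --
(2,0): flips 1 -> legal
(3,0): flips 2 -> legal
(3,4): no bracket -> illegal
(4,0): flips 1 -> legal
(4,1): flips 2 -> legal
(4,4): flips 1 -> legal
(5,2): no bracket -> illegal
(5,4): flips 2 -> legal
B mobility = 6
-- W to move --
(0,0): no bracket -> illegal
(0,1): no bracket -> illegal
(0,2): flips 2 -> legal
(0,3): no bracket -> illegal
(0,4): no bracket -> illegal
(0,5): flips 2 -> legal
(1,1): flips 1 -> legal
(1,3): flips 3 -> legal
(1,5): no bracket -> illegal
(2,0): no bracket -> illegal
(3,0): no bracket -> illegal
(3,4): flips 1 -> legal
(3,5): no bracket -> illegal
(4,0): no bracket -> illegal
(4,1): flips 1 -> legal
(4,4): no bracket -> illegal
(5,0): no bracket -> illegal
(5,2): flips 1 -> legal
W mobility = 7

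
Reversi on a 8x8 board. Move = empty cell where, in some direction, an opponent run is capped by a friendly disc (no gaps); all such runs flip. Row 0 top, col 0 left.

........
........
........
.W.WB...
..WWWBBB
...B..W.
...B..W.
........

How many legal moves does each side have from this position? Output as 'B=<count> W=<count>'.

-- B to move --
(2,0): flips 2 -> legal
(2,1): no bracket -> illegal
(2,2): no bracket -> illegal
(2,3): flips 2 -> legal
(2,4): no bracket -> illegal
(3,0): no bracket -> illegal
(3,2): flips 1 -> legal
(3,5): flips 1 -> legal
(4,0): no bracket -> illegal
(4,1): flips 3 -> legal
(5,1): no bracket -> illegal
(5,2): flips 1 -> legal
(5,4): flips 1 -> legal
(5,5): no bracket -> illegal
(5,7): no bracket -> illegal
(6,5): flips 1 -> legal
(6,7): flips 1 -> legal
(7,5): no bracket -> illegal
(7,6): flips 2 -> legal
(7,7): no bracket -> illegal
B mobility = 10
-- W to move --
(2,3): flips 2 -> legal
(2,4): flips 1 -> legal
(2,5): flips 1 -> legal
(3,5): flips 1 -> legal
(3,6): flips 1 -> legal
(3,7): no bracket -> illegal
(5,2): no bracket -> illegal
(5,4): no bracket -> illegal
(5,5): no bracket -> illegal
(5,7): no bracket -> illegal
(6,2): flips 1 -> legal
(6,4): flips 1 -> legal
(7,2): no bracket -> illegal
(7,3): flips 2 -> legal
(7,4): no bracket -> illegal
W mobility = 8

Answer: B=10 W=8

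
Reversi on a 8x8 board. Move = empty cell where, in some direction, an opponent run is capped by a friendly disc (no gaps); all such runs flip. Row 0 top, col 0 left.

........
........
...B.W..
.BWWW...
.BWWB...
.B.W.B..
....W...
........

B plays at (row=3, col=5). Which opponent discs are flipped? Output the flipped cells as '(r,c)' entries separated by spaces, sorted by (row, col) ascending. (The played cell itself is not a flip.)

Answer: (3,2) (3,3) (3,4)

Derivation:
Dir NW: first cell '.' (not opp) -> no flip
Dir N: opp run (2,5), next='.' -> no flip
Dir NE: first cell '.' (not opp) -> no flip
Dir W: opp run (3,4) (3,3) (3,2) capped by B -> flip
Dir E: first cell '.' (not opp) -> no flip
Dir SW: first cell 'B' (not opp) -> no flip
Dir S: first cell '.' (not opp) -> no flip
Dir SE: first cell '.' (not opp) -> no flip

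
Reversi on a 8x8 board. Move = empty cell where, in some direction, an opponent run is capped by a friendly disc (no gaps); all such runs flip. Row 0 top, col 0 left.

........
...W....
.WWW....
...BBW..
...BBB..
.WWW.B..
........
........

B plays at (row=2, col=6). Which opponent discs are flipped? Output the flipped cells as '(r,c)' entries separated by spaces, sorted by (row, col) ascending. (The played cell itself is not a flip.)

Dir NW: first cell '.' (not opp) -> no flip
Dir N: first cell '.' (not opp) -> no flip
Dir NE: first cell '.' (not opp) -> no flip
Dir W: first cell '.' (not opp) -> no flip
Dir E: first cell '.' (not opp) -> no flip
Dir SW: opp run (3,5) capped by B -> flip
Dir S: first cell '.' (not opp) -> no flip
Dir SE: first cell '.' (not opp) -> no flip

Answer: (3,5)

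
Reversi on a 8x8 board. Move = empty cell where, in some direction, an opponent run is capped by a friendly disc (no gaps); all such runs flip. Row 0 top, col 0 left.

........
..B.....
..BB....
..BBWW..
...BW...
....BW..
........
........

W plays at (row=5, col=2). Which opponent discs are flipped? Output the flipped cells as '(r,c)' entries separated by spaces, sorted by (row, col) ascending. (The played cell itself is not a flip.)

Answer: (4,3)

Derivation:
Dir NW: first cell '.' (not opp) -> no flip
Dir N: first cell '.' (not opp) -> no flip
Dir NE: opp run (4,3) capped by W -> flip
Dir W: first cell '.' (not opp) -> no flip
Dir E: first cell '.' (not opp) -> no flip
Dir SW: first cell '.' (not opp) -> no flip
Dir S: first cell '.' (not opp) -> no flip
Dir SE: first cell '.' (not opp) -> no flip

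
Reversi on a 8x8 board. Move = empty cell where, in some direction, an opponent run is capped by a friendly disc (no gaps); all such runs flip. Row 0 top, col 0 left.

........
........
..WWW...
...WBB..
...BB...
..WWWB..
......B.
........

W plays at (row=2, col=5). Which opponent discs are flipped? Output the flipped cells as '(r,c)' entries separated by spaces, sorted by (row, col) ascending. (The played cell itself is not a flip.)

Answer: (3,4) (4,3)

Derivation:
Dir NW: first cell '.' (not opp) -> no flip
Dir N: first cell '.' (not opp) -> no flip
Dir NE: first cell '.' (not opp) -> no flip
Dir W: first cell 'W' (not opp) -> no flip
Dir E: first cell '.' (not opp) -> no flip
Dir SW: opp run (3,4) (4,3) capped by W -> flip
Dir S: opp run (3,5), next='.' -> no flip
Dir SE: first cell '.' (not opp) -> no flip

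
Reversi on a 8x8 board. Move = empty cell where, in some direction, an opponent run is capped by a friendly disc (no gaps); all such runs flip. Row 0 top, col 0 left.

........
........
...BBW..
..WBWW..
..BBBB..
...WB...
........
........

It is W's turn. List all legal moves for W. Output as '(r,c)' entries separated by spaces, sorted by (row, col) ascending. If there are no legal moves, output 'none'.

(1,2): flips 1 -> legal
(1,3): flips 4 -> legal
(1,4): flips 2 -> legal
(1,5): no bracket -> illegal
(2,2): flips 2 -> legal
(3,1): flips 1 -> legal
(3,6): no bracket -> illegal
(4,1): no bracket -> illegal
(4,6): no bracket -> illegal
(5,1): no bracket -> illegal
(5,2): flips 2 -> legal
(5,5): flips 2 -> legal
(5,6): flips 1 -> legal
(6,3): no bracket -> illegal
(6,4): flips 2 -> legal
(6,5): flips 2 -> legal

Answer: (1,2) (1,3) (1,4) (2,2) (3,1) (5,2) (5,5) (5,6) (6,4) (6,5)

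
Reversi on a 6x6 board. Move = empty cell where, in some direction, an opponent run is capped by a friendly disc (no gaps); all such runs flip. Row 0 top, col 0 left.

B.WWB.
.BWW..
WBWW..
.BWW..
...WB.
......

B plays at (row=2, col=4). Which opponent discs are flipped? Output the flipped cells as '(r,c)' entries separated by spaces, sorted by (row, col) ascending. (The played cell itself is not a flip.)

Answer: (2,2) (2,3)

Derivation:
Dir NW: opp run (1,3) (0,2), next=edge -> no flip
Dir N: first cell '.' (not opp) -> no flip
Dir NE: first cell '.' (not opp) -> no flip
Dir W: opp run (2,3) (2,2) capped by B -> flip
Dir E: first cell '.' (not opp) -> no flip
Dir SW: opp run (3,3), next='.' -> no flip
Dir S: first cell '.' (not opp) -> no flip
Dir SE: first cell '.' (not opp) -> no flip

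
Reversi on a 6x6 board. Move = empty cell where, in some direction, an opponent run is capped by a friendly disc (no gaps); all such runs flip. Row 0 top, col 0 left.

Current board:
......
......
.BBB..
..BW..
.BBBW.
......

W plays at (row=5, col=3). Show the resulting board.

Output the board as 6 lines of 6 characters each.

Place W at (5,3); scan 8 dirs for brackets.
Dir NW: opp run (4,2), next='.' -> no flip
Dir N: opp run (4,3) capped by W -> flip
Dir NE: first cell 'W' (not opp) -> no flip
Dir W: first cell '.' (not opp) -> no flip
Dir E: first cell '.' (not opp) -> no flip
Dir SW: edge -> no flip
Dir S: edge -> no flip
Dir SE: edge -> no flip
All flips: (4,3)

Answer: ......
......
.BBB..
..BW..
.BBWW.
...W..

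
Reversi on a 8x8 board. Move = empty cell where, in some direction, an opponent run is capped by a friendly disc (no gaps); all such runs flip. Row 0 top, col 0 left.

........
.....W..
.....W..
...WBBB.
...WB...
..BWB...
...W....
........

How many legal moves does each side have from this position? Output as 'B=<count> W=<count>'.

Answer: B=9 W=9

Derivation:
-- B to move --
(0,4): no bracket -> illegal
(0,5): flips 2 -> legal
(0,6): no bracket -> illegal
(1,4): flips 1 -> legal
(1,6): flips 1 -> legal
(2,2): flips 1 -> legal
(2,3): no bracket -> illegal
(2,4): no bracket -> illegal
(2,6): no bracket -> illegal
(3,2): flips 2 -> legal
(4,2): flips 1 -> legal
(6,2): flips 1 -> legal
(6,4): no bracket -> illegal
(7,2): flips 1 -> legal
(7,3): no bracket -> illegal
(7,4): flips 1 -> legal
B mobility = 9
-- W to move --
(2,3): no bracket -> illegal
(2,4): no bracket -> illegal
(2,6): flips 2 -> legal
(2,7): no bracket -> illegal
(3,7): flips 3 -> legal
(4,1): flips 1 -> legal
(4,2): no bracket -> illegal
(4,5): flips 3 -> legal
(4,6): no bracket -> illegal
(4,7): flips 1 -> legal
(5,1): flips 1 -> legal
(5,5): flips 2 -> legal
(6,1): flips 1 -> legal
(6,2): no bracket -> illegal
(6,4): no bracket -> illegal
(6,5): flips 1 -> legal
W mobility = 9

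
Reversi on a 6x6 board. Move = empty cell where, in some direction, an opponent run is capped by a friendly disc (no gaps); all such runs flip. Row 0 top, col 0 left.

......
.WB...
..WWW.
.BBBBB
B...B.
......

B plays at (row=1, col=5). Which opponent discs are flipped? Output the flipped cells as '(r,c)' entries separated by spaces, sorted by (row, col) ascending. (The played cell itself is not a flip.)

Dir NW: first cell '.' (not opp) -> no flip
Dir N: first cell '.' (not opp) -> no flip
Dir NE: edge -> no flip
Dir W: first cell '.' (not opp) -> no flip
Dir E: edge -> no flip
Dir SW: opp run (2,4) capped by B -> flip
Dir S: first cell '.' (not opp) -> no flip
Dir SE: edge -> no flip

Answer: (2,4)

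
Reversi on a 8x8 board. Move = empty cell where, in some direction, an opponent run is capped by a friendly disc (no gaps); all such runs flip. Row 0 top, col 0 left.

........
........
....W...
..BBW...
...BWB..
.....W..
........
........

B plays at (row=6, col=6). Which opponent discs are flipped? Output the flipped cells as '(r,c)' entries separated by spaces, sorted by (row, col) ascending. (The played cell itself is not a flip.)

Answer: (4,4) (5,5)

Derivation:
Dir NW: opp run (5,5) (4,4) capped by B -> flip
Dir N: first cell '.' (not opp) -> no flip
Dir NE: first cell '.' (not opp) -> no flip
Dir W: first cell '.' (not opp) -> no flip
Dir E: first cell '.' (not opp) -> no flip
Dir SW: first cell '.' (not opp) -> no flip
Dir S: first cell '.' (not opp) -> no flip
Dir SE: first cell '.' (not opp) -> no flip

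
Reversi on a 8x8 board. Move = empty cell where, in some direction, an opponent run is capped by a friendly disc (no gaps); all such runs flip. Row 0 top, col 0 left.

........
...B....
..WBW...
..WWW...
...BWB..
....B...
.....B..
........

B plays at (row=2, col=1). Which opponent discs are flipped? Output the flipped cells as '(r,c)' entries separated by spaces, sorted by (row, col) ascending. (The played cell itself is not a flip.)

Answer: (2,2) (3,2)

Derivation:
Dir NW: first cell '.' (not opp) -> no flip
Dir N: first cell '.' (not opp) -> no flip
Dir NE: first cell '.' (not opp) -> no flip
Dir W: first cell '.' (not opp) -> no flip
Dir E: opp run (2,2) capped by B -> flip
Dir SW: first cell '.' (not opp) -> no flip
Dir S: first cell '.' (not opp) -> no flip
Dir SE: opp run (3,2) capped by B -> flip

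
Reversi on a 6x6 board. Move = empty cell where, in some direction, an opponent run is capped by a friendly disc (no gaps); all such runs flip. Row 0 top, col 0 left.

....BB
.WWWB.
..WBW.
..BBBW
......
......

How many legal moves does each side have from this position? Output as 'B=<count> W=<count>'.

Answer: B=9 W=6

Derivation:
-- B to move --
(0,0): flips 2 -> legal
(0,1): flips 1 -> legal
(0,2): flips 2 -> legal
(0,3): flips 1 -> legal
(1,0): flips 3 -> legal
(1,5): flips 1 -> legal
(2,0): no bracket -> illegal
(2,1): flips 1 -> legal
(2,5): flips 1 -> legal
(3,1): flips 2 -> legal
(4,4): no bracket -> illegal
(4,5): no bracket -> illegal
B mobility = 9
-- W to move --
(0,3): no bracket -> illegal
(1,5): flips 1 -> legal
(2,1): no bracket -> illegal
(2,5): no bracket -> illegal
(3,1): flips 3 -> legal
(4,1): no bracket -> illegal
(4,2): flips 2 -> legal
(4,3): flips 2 -> legal
(4,4): flips 2 -> legal
(4,5): flips 2 -> legal
W mobility = 6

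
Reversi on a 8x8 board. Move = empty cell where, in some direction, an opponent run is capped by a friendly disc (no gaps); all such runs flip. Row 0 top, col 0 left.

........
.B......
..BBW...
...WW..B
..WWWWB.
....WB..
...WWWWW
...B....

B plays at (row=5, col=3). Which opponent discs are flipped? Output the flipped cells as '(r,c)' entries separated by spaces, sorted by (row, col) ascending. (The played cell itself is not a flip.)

Dir NW: opp run (4,2), next='.' -> no flip
Dir N: opp run (4,3) (3,3) capped by B -> flip
Dir NE: opp run (4,4), next='.' -> no flip
Dir W: first cell '.' (not opp) -> no flip
Dir E: opp run (5,4) capped by B -> flip
Dir SW: first cell '.' (not opp) -> no flip
Dir S: opp run (6,3) capped by B -> flip
Dir SE: opp run (6,4), next='.' -> no flip

Answer: (3,3) (4,3) (5,4) (6,3)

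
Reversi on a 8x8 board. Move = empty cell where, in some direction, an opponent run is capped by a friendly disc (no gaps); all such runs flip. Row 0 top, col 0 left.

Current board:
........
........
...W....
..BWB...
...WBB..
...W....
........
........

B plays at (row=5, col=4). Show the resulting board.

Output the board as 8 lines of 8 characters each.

Answer: ........
........
...W....
..BWB...
...BBB..
...WB...
........
........

Derivation:
Place B at (5,4); scan 8 dirs for brackets.
Dir NW: opp run (4,3) capped by B -> flip
Dir N: first cell 'B' (not opp) -> no flip
Dir NE: first cell 'B' (not opp) -> no flip
Dir W: opp run (5,3), next='.' -> no flip
Dir E: first cell '.' (not opp) -> no flip
Dir SW: first cell '.' (not opp) -> no flip
Dir S: first cell '.' (not opp) -> no flip
Dir SE: first cell '.' (not opp) -> no flip
All flips: (4,3)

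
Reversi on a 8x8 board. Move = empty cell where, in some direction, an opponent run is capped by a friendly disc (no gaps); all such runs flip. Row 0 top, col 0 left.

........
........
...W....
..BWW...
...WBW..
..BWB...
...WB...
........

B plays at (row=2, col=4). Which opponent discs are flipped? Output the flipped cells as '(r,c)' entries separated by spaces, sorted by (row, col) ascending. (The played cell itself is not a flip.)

Answer: (3,4)

Derivation:
Dir NW: first cell '.' (not opp) -> no flip
Dir N: first cell '.' (not opp) -> no flip
Dir NE: first cell '.' (not opp) -> no flip
Dir W: opp run (2,3), next='.' -> no flip
Dir E: first cell '.' (not opp) -> no flip
Dir SW: opp run (3,3), next='.' -> no flip
Dir S: opp run (3,4) capped by B -> flip
Dir SE: first cell '.' (not opp) -> no flip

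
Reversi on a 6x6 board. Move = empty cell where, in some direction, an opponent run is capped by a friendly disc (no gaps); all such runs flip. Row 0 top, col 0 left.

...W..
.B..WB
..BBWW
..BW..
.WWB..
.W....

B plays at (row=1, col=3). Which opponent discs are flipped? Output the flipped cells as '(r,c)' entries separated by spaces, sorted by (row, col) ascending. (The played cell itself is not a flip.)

Answer: (1,4)

Derivation:
Dir NW: first cell '.' (not opp) -> no flip
Dir N: opp run (0,3), next=edge -> no flip
Dir NE: first cell '.' (not opp) -> no flip
Dir W: first cell '.' (not opp) -> no flip
Dir E: opp run (1,4) capped by B -> flip
Dir SW: first cell 'B' (not opp) -> no flip
Dir S: first cell 'B' (not opp) -> no flip
Dir SE: opp run (2,4), next='.' -> no flip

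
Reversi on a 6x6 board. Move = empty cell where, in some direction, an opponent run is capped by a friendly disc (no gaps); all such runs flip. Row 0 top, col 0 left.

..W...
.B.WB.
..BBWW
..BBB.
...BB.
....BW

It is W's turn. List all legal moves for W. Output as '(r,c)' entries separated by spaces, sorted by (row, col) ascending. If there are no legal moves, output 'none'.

Answer: (0,0) (0,3) (0,4) (1,5) (2,0) (2,1) (3,1) (4,2) (5,2) (5,3)

Derivation:
(0,0): flips 4 -> legal
(0,1): no bracket -> illegal
(0,3): flips 1 -> legal
(0,4): flips 1 -> legal
(0,5): no bracket -> illegal
(1,0): no bracket -> illegal
(1,2): no bracket -> illegal
(1,5): flips 1 -> legal
(2,0): flips 1 -> legal
(2,1): flips 2 -> legal
(3,1): flips 1 -> legal
(3,5): no bracket -> illegal
(4,1): no bracket -> illegal
(4,2): flips 1 -> legal
(4,5): no bracket -> illegal
(5,2): flips 2 -> legal
(5,3): flips 4 -> legal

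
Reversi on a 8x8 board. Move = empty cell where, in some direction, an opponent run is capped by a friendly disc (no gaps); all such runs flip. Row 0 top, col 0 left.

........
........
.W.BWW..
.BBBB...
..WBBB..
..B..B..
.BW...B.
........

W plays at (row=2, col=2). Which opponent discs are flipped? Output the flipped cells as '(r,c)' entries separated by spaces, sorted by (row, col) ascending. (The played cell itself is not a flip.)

Answer: (2,3) (3,2)

Derivation:
Dir NW: first cell '.' (not opp) -> no flip
Dir N: first cell '.' (not opp) -> no flip
Dir NE: first cell '.' (not opp) -> no flip
Dir W: first cell 'W' (not opp) -> no flip
Dir E: opp run (2,3) capped by W -> flip
Dir SW: opp run (3,1), next='.' -> no flip
Dir S: opp run (3,2) capped by W -> flip
Dir SE: opp run (3,3) (4,4) (5,5) (6,6), next='.' -> no flip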